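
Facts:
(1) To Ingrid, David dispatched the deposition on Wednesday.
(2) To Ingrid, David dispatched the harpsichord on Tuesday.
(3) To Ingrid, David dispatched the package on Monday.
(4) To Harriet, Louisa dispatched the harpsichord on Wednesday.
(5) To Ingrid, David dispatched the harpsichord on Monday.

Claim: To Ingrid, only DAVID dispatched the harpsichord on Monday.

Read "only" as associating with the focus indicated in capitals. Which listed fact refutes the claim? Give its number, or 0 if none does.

0

The capitals mark "David" as focus. So "only" rules out other agents, with the rest (the harpsichord as thing and Ingrid as recipient and on Monday as setting) as background.
No fact matches the harpsichord as thing and Ingrid as recipient and on Monday as setting with a different agent — every other fact differs on at least one backgrounded slot. So no fact refutes it.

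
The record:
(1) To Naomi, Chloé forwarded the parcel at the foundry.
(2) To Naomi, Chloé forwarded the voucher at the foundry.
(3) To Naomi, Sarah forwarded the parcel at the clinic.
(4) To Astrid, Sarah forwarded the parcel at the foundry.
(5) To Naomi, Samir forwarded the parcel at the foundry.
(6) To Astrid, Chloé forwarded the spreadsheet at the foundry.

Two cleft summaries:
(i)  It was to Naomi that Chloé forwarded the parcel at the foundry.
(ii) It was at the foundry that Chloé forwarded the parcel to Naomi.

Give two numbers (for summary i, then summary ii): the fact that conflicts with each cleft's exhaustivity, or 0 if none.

Summary (i) focuses "Naomi" (the recipient); background agent = Chloé, thing = the parcel, setting = at the foundry. No fact matches that background with a different recipient, so 0.
Summary (ii) focuses "at the foundry" (the setting); background agent = Chloé, thing = the parcel, recipient = Naomi. No fact matches that background with a different setting, so 0.

0, 0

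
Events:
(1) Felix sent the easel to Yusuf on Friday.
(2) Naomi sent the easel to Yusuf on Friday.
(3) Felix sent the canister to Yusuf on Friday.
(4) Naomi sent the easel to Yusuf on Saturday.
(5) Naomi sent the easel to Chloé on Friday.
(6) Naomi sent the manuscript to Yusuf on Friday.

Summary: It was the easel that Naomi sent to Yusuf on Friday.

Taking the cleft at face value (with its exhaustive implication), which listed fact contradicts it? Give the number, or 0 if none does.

The cleft puts "the easel" in focus and presupposes the open proposition with same agent, recipient, setting (Naomi / Yusuf / on Friday).
The exhaustive reading says no other thing fits that background.
Fact (6) shares the background but with thing = the manuscript; exhaustivity is violated.

6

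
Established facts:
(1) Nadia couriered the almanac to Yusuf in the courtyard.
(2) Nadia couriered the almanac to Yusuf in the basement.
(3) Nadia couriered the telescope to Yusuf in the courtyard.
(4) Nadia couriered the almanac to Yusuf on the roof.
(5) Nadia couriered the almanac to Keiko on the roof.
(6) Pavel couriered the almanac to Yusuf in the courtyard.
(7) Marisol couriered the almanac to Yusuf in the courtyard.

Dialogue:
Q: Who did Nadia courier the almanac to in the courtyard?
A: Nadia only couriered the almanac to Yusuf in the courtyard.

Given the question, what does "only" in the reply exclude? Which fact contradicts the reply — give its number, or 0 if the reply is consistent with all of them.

Answering "Who did ... to ...?" puts focus on the recipient — here, "Yusuf".
"Only" then excludes alternative recipients while the background — same agent, thing, setting (Nadia / the almanac / in the courtyard) — is held fixed.
No listed fact shares that background with another recipient. Nothing contradicts the reply.
(Fact (2) would refute a reading with focus on the setting — but that is not what the question asks.)

0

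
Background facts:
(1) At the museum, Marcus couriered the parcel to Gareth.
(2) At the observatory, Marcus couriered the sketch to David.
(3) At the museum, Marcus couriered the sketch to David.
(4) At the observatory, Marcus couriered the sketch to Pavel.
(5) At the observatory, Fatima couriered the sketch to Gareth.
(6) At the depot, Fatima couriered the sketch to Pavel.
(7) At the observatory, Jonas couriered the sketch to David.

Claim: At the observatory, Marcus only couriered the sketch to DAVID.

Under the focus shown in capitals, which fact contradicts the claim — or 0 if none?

4

Focus (in capitals) is "David" — the recipient. "Only" excludes alternative recipients while holding fixed same agent, thing, setting (Marcus / the sketch / at the observatory).
Fact (4) matches on same agent, thing, setting (Marcus / the sketch / at the observatory), but has recipient = Pavel instead. That refutes the claim.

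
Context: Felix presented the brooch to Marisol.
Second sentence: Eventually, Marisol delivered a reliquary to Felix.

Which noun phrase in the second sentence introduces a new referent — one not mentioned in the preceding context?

"Marisol" and "Felix" in the second sentence are given — already mentioned in the context.
"a reliquary" has no antecedent in the context; it is discourse-new (the indefinite article also signals a new referent).

a reliquary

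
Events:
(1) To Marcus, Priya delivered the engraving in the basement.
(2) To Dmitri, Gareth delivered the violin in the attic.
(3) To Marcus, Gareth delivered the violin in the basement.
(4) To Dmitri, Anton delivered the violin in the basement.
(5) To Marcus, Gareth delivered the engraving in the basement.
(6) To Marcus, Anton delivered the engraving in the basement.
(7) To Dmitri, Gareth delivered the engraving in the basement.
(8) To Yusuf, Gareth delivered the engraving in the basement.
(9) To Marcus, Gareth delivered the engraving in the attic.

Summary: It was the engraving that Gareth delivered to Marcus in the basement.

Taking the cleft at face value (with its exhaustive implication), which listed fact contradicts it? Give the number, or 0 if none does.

3

Focus of the cleft: "the engraving" (the thing). Presupposed background: agent = Gareth, recipient = Marcus, setting = in the basement.
The exhaustive reading says no other thing fits that background.
Fact (3) shares the background but with thing = the violin; exhaustivity is violated.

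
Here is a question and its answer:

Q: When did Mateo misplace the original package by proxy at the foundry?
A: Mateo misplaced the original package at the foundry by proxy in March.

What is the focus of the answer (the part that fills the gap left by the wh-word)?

The wh-word "when" asks about the time.
In the answer, "Mateo", "the original package", "by proxy" and "at the foundry" are given — repeated from the question.
The constituent filling the time gap is "in March"; that is the focus and would carry nuclear stress.

in March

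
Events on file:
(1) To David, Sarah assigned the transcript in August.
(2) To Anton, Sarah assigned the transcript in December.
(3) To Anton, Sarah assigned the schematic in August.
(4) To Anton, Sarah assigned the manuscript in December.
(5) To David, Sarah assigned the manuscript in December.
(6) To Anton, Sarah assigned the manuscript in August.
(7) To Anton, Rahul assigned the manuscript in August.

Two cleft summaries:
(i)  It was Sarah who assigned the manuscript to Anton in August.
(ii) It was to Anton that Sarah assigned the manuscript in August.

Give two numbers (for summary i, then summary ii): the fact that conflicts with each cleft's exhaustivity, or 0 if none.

7, 0

(i): focus "Sarah". Looking for thing = the manuscript, recipient = Anton, setting = in August with some other agent — fact (7) has Rahul there. Refuted.
(ii): focus "Anton". No fact shares agent = Sarah, thing = the manuscript, setting = in August with a different recipient. 0.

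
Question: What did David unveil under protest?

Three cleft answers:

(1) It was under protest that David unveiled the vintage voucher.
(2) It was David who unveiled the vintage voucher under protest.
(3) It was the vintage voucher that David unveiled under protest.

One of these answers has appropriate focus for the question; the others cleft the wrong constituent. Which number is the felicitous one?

The question word "what" targets the direct object.
Option (1) clefts "under protest" — the manner, not what was asked.
Option (2) clefts "David" — the subject (agent), not what was asked.
Option (3) clefts "the vintage voucher" — that matches what the question asks about.
So the congruent reply is (3).

3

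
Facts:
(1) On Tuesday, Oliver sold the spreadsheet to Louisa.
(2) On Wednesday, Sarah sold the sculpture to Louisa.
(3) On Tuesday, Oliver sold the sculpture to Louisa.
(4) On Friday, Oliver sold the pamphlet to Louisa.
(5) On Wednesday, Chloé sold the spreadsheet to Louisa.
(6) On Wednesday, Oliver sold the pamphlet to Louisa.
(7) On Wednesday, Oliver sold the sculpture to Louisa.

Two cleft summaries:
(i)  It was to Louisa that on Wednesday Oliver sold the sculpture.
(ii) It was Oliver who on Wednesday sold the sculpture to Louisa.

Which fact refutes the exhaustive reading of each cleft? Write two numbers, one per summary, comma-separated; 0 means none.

Summary (i) focuses "Louisa" (the recipient); background same agent, thing, setting (Oliver / the sculpture / on Wednesday). No fact matches that background with a different recipient, so 0.
Summary (ii) focuses "Oliver" (the agent); background same thing, recipient, setting (the sculpture / Louisa / on Wednesday). Fact (2) matches that background with agent = Sarah — refutes (ii).

0, 2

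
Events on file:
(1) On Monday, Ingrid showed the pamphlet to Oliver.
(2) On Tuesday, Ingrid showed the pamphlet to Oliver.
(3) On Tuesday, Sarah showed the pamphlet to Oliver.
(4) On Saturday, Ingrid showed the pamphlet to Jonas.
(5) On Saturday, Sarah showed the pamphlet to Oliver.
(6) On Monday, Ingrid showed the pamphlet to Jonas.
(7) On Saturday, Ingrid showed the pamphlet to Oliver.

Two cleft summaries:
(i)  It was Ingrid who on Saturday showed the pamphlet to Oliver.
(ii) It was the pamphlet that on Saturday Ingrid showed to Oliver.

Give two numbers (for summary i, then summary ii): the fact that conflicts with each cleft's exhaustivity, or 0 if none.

5, 0

(i): focus "Ingrid". Looking for same thing, recipient, setting (the pamphlet / Oliver / on Saturday) with some other agent — fact (5) has Sarah there. Refuted.
(ii): focus "the pamphlet". No fact shares same agent, recipient, setting (Ingrid / Oliver / on Saturday) with a different thing. 0.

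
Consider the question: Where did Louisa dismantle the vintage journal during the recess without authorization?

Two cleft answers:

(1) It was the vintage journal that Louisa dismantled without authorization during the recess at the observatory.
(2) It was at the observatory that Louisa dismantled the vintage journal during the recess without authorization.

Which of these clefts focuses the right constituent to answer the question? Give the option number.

2

The question word "where" targets the location.
Option (1) clefts "the vintage journal" — the direct object, not what was asked.
Option (2) clefts "at the observatory" — that matches what the question asks about.
So the congruent reply is (2).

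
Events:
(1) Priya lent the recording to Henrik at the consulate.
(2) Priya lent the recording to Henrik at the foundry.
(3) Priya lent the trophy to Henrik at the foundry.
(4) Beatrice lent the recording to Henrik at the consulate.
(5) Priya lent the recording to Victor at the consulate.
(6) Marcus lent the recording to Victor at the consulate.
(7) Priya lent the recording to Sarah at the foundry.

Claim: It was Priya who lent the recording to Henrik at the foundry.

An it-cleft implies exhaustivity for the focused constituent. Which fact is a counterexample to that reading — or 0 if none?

0

Focus of the cleft: "Priya" (the agent). Presupposed background: same thing, recipient, setting (the recording / Henrik / at the foundry).
The exhaustive reading says no other agent fits that background.
Every other fact differs from the presupposition on some backgrounded slot, so none challenges the exhaustivity.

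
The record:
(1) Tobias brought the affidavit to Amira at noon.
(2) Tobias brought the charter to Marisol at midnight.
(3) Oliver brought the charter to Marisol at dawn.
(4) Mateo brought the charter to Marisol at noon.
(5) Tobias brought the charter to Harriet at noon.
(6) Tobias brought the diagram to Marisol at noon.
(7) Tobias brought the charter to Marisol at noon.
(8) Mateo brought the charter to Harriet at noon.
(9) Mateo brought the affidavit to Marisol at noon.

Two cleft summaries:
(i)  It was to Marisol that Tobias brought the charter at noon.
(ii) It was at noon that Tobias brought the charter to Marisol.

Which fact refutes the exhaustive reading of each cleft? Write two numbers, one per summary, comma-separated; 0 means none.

(i): focus "Marisol". Looking for same agent, thing, setting (Tobias / the charter / at noon) with some other recipient — fact (5) has Harriet there. Refuted.
(ii): focus "at noon". Looking for same agent, thing, recipient (Tobias / the charter / Marisol) with some other setting — fact (2) has at midnight there. Refuted.

5, 2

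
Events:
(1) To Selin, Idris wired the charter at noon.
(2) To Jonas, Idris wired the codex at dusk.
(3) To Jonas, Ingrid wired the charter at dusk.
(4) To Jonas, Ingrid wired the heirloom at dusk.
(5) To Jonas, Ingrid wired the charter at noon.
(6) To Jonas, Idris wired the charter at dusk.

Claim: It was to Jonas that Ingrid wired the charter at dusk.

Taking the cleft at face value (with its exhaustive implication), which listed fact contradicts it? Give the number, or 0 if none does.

The cleft puts "Jonas" in focus and presupposes the open proposition with same agent, thing, setting (Ingrid / the charter / at dusk).
The exhaustive reading says no other recipient fits that background.
Every other fact differs from the presupposition on some backgrounded slot, so none challenges the exhaustivity.

0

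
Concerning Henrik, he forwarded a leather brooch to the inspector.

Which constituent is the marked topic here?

Henrik

The construction explicitly marks "Henrik" as what the sentence is about — the topic.
The remainder of the clause is the comment (what is said about the topic).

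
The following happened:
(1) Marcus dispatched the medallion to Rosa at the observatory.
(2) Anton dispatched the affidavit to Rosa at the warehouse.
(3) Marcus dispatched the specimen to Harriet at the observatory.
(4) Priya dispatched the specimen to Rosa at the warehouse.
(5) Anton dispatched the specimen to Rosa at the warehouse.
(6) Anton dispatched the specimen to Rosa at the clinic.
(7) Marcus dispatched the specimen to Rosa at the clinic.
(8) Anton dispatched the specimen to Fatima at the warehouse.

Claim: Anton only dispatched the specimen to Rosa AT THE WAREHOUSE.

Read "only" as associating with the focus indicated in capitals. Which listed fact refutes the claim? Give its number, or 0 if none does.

6

Focus (in capitals) is "at the warehouse" — the setting. "Only" excludes alternative settings while holding fixed agent = Anton, thing = the specimen, recipient = Rosa.
Fact (6) matches on agent = Anton, thing = the specimen, recipient = Rosa, but has setting = at the clinic instead. That refutes the claim.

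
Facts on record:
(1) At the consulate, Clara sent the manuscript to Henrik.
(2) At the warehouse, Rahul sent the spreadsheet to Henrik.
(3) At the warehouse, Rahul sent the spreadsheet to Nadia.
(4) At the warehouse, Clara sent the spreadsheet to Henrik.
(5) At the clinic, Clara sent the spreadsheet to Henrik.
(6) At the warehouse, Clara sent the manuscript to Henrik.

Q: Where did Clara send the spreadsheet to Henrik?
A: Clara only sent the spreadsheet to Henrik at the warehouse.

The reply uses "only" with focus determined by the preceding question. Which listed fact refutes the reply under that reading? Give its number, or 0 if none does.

5

The question "Where did ...?" targets the setting, so in the reply the focus falls on "at the warehouse".
So "only" ranges over settings; the rest (agent = Clara, thing = the spreadsheet, recipient = Henrik) is presupposed.
Fact (5) shares the background with a different setting (at the clinic) — counterexample.
(Fact (6) would refute a reading with focus on the thing — but that is not what the question asks.)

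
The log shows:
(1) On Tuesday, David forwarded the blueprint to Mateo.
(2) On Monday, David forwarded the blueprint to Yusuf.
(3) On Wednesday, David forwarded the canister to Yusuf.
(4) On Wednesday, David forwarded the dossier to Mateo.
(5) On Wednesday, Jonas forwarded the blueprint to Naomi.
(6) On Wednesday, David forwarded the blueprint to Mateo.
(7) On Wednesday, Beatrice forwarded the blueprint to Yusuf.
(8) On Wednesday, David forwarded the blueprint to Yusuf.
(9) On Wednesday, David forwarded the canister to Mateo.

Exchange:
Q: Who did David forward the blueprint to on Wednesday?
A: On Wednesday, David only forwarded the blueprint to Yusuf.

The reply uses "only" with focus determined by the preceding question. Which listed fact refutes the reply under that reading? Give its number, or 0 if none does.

6

The question "Who did ... to ...?" targets the recipient, so in the reply the focus falls on "Yusuf".
"Only" then excludes alternative recipients while the background — agent = David, thing = the blueprint, setting = on Wednesday — is held fixed.
Fact (6) keeps agent = David, thing = the blueprint, setting = on Wednesday but has recipient = Mateo; that refutes the reply.
(Fact (2) would refute a reading with focus on the setting — but that is not what the question asks.)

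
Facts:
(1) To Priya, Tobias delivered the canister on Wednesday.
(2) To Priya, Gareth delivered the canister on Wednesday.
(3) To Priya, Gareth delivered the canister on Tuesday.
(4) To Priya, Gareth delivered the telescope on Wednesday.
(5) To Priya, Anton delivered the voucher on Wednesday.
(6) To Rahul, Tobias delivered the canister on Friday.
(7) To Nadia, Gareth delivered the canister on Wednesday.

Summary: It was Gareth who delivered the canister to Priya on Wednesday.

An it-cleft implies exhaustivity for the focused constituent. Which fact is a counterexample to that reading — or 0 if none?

The cleft puts "Gareth" in focus and presupposes the open proposition with the canister as thing and Priya as recipient and on Wednesday as setting.
Exhaustivity: Gareth is the only agent satisfying that background.
Fact (1) shares the background but with agent = Tobias; exhaustivity is violated.

1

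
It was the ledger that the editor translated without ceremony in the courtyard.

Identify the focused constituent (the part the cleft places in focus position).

In an it-cleft "It was X that/who ...", the clefted constituent X is the focus; the that/who-clause expresses the presupposed open proposition.
Here the focus is "the ledger". The backgrounded (presupposed) material includes "the editor", "without ceremony" and "in the courtyard".

the ledger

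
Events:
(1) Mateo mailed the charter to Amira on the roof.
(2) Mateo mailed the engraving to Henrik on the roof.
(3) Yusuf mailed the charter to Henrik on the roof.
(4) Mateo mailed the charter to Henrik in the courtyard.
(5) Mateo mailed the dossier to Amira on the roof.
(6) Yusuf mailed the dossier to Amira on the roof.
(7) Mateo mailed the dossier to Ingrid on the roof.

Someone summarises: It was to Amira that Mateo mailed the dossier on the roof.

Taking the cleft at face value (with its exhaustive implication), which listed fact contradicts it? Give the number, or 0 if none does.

7

The cleft puts "Amira" in focus and presupposes the open proposition with same agent, thing, setting (Mateo / the dossier / on the roof).
Exhaustivity: Amira is the only recipient satisfying that background.
Fact (7) shares the background but with recipient = Ingrid; exhaustivity is violated.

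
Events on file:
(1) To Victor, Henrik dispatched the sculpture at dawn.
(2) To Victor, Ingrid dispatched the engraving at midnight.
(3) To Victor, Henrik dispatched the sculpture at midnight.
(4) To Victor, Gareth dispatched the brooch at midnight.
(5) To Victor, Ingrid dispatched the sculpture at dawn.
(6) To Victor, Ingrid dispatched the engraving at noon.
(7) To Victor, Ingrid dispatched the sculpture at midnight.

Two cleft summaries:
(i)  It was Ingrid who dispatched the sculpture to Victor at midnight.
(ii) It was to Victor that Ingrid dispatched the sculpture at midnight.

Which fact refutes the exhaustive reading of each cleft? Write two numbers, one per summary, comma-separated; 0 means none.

Summary (i) focuses "Ingrid" (the agent); background the sculpture as thing and Victor as recipient and at midnight as setting. Fact (3) matches that background with agent = Henrik — refutes (i).
Summary (ii) focuses "Victor" (the recipient); background Ingrid as agent and the sculpture as thing and at midnight as setting. No fact matches that background with a different recipient, so 0.

3, 0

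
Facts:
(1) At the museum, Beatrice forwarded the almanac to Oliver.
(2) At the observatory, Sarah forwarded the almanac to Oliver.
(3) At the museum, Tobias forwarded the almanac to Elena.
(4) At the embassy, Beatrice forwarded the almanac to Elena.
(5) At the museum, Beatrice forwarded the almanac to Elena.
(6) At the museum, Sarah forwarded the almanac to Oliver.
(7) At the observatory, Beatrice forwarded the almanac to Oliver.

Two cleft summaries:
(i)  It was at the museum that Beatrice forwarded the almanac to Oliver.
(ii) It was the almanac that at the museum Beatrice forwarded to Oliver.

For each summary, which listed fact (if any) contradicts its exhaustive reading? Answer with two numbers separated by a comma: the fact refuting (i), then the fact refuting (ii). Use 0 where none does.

7, 0

(i): focus "at the museum". Looking for agent = Beatrice, thing = the almanac, recipient = Oliver with some other setting — fact (7) has at the observatory there. Refuted.
(ii): focus "the almanac". No fact shares agent = Beatrice, recipient = Oliver, setting = at the museum with a different thing. 0.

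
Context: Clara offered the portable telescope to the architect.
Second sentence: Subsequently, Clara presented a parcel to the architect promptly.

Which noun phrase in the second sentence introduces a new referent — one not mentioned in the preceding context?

a parcel

"Clara" and "the architect" in the second sentence are given — already mentioned in the context.
"a parcel" has no antecedent in the context; it is discourse-new (the indefinite article also signals a new referent).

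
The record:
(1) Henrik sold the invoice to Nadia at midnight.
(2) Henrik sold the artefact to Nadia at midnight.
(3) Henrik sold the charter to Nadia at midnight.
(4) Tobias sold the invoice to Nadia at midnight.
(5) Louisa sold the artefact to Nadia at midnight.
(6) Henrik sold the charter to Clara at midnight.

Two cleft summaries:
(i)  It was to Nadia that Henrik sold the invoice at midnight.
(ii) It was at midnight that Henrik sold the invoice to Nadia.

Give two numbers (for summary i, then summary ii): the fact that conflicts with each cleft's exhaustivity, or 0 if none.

Summary (i) focuses "Nadia" (the recipient); background same agent, thing, setting (Henrik / the invoice / at midnight). No fact matches that background with a different recipient, so 0.
Summary (ii) focuses "at midnight" (the setting); background same agent, thing, recipient (Henrik / the invoice / Nadia). No fact matches that background with a different setting, so 0.

0, 0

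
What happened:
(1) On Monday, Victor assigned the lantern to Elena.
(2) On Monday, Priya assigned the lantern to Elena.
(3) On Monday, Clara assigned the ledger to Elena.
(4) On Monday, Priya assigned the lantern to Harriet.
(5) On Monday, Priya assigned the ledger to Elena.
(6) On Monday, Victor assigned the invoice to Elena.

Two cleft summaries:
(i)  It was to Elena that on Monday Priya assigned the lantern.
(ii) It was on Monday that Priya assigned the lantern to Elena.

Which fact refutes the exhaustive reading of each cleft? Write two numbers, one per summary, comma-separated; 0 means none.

(i): focus "Elena". Looking for same agent, thing, setting (Priya / the lantern / on Monday) with some other recipient — fact (4) has Harriet there. Refuted.
(ii): focus "on Monday". No fact shares same agent, thing, recipient (Priya / the lantern / Elena) with a different setting. 0.

4, 0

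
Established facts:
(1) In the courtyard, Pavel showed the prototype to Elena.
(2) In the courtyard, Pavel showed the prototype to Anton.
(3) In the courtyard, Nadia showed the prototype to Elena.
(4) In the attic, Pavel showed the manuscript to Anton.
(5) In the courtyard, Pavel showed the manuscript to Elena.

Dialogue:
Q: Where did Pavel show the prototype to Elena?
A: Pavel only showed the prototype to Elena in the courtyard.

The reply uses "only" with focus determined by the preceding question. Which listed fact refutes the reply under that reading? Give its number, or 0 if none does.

0

The question "Where did ...?" targets the setting, so in the reply the focus falls on "in the courtyard".
So "only" ranges over settings; the rest (same agent, thing, recipient (Pavel / the prototype / Elena)) is presupposed.
No listed fact shares that background with another setting. Nothing contradicts the reply.
(Fact (5) would refute a reading with focus on the thing — but that is not what the question asks.)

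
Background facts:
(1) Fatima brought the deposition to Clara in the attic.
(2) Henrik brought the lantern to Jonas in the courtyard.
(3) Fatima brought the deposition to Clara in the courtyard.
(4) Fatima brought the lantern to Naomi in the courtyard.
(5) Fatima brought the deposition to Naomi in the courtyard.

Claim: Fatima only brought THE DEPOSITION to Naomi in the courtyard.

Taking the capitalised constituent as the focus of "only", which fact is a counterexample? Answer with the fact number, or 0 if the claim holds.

The capitals mark "the deposition" as focus. So "only" rules out other things, with the rest (same agent, recipient, setting (Fatima / Naomi / in the courtyard)) as background.
Fact (4) shares the background but differs in thing (the lantern) — a counterexample.

4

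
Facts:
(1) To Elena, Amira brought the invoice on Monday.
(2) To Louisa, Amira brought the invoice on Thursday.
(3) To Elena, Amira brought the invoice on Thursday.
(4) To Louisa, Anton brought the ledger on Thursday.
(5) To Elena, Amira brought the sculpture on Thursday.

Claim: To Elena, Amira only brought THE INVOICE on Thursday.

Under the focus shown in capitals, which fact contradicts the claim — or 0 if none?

Focus (in capitals) is "the invoice" — the thing. "Only" excludes alternative things while holding fixed agent = Amira, recipient = Elena, setting = on Thursday.
Fact (5) matches on agent = Amira, recipient = Elena, setting = on Thursday, but has thing = the sculpture instead. That refutes the claim.

5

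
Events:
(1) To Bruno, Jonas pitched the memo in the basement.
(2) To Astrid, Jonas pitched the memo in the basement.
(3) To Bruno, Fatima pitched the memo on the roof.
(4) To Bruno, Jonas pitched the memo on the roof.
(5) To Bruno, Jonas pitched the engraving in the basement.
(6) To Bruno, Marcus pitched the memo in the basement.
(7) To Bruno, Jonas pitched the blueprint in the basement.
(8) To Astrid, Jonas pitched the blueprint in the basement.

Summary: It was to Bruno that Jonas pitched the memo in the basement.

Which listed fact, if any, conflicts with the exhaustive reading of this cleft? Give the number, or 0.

2

The cleft puts "Bruno" in focus and presupposes the open proposition with agent = Jonas, thing = the memo, setting = in the basement.
Exhaustivity: Bruno is the only recipient satisfying that background.
But fact (2) also has agent = Jonas, thing = the memo, setting = in the basement, with recipient = Astrid — so the exhaustive reading fails.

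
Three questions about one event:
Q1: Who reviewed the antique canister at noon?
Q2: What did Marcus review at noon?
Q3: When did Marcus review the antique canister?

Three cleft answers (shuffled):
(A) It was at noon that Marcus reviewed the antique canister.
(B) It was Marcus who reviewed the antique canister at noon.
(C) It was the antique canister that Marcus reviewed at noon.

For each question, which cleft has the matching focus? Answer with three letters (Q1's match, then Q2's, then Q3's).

Q1 asks about the subject (agent); cleft (B) focuses "Marcus", which is the subject (agent) — so Q1 → B.
Q2 asks about the direct object; cleft (C) focuses "the antique canister", which is the direct object — so Q2 → C.
Q3 asks about the time; cleft (A) focuses "at noon", which is the time — so Q3 → A.
Mapping: Q1→B, Q2→C, Q3→A.

BCA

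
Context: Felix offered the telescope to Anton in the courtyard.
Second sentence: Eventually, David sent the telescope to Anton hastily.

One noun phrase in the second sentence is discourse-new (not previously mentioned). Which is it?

David

"the telescope" and "Anton" in the second sentence are given — already mentioned in the context.
"David" has no antecedent in the context; it is discourse-new.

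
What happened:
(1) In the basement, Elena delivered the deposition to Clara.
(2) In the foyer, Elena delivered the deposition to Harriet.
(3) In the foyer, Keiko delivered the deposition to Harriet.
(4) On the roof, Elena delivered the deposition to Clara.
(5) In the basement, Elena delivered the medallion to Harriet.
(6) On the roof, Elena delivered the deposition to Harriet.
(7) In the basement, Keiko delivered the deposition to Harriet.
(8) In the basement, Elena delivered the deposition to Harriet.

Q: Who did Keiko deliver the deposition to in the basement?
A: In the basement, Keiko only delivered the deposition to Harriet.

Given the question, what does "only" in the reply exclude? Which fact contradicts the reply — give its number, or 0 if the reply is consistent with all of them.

0

Answering "Who did ... to ...?" puts focus on the recipient — here, "Harriet".
"Only" then excludes alternative recipients while the background — same agent, thing, setting (Keiko / the deposition / in the basement) — is held fixed.
No listed fact shares that background with another recipient. Nothing contradicts the reply.
(Fact (3) would refute a reading with focus on the setting — but that is not what the question asks.)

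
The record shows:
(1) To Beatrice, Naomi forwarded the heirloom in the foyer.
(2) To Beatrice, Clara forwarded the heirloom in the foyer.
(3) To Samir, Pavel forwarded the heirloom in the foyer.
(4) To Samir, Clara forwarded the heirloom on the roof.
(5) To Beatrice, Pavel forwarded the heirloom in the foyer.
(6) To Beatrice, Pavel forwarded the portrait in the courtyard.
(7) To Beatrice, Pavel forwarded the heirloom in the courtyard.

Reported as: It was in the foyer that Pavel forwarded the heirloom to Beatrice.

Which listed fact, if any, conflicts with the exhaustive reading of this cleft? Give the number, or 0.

The cleft puts "in the foyer" in focus and presupposes the open proposition with agent = Pavel, thing = the heirloom, recipient = Beatrice.
The exhaustive reading says no other setting fits that background.
But fact (7) also has agent = Pavel, thing = the heirloom, recipient = Beatrice, with setting = in the courtyard — so the exhaustive reading fails.

7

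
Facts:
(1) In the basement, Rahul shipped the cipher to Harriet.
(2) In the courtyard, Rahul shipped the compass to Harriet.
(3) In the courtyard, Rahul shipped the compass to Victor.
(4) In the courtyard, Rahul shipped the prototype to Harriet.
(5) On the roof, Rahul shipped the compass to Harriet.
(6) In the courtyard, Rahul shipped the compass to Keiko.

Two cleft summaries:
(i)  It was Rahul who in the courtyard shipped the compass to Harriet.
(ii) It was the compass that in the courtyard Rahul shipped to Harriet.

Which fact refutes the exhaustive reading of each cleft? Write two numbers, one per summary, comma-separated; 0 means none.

0, 4

(i): focus "Rahul". No fact shares thing = the compass, recipient = Harriet, setting = in the courtyard with a different agent. 0.
(ii): focus "the compass". Looking for agent = Rahul, recipient = Harriet, setting = in the courtyard with some other thing — fact (4) has the prototype there. Refuted.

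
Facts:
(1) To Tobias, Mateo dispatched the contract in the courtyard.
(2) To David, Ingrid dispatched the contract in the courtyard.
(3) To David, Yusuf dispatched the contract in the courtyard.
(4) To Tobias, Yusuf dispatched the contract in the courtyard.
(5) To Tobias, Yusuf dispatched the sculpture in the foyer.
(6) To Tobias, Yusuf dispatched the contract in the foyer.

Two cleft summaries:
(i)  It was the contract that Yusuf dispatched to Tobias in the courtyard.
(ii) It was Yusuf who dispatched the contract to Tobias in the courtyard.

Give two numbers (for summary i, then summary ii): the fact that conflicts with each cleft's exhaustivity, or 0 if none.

Summary (i) focuses "the contract" (the thing); background same agent, recipient, setting (Yusuf / Tobias / in the courtyard). No fact matches that background with a different thing, so 0.
Summary (ii) focuses "Yusuf" (the agent); background same thing, recipient, setting (the contract / Tobias / in the courtyard). Fact (1) matches that background with agent = Mateo — refutes (ii).

0, 1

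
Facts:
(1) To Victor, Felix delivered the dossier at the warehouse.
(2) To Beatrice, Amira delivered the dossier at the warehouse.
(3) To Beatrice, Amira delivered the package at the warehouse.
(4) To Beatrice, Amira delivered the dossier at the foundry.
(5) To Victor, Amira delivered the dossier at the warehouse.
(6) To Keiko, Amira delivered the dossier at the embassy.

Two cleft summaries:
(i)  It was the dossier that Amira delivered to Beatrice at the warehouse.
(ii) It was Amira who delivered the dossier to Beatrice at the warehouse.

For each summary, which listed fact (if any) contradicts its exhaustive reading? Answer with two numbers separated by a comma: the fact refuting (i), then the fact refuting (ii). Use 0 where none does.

3, 0

Summary (i) focuses "the dossier" (the thing); background agent = Amira, recipient = Beatrice, setting = at the warehouse. Fact (3) matches that background with thing = the package — refutes (i).
Summary (ii) focuses "Amira" (the agent); background thing = the dossier, recipient = Beatrice, setting = at the warehouse. No fact matches that background with a different agent, so 0.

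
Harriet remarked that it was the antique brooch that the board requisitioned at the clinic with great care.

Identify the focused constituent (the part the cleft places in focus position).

the antique brooch

In an it-cleft "It was X that/who ...", the clefted constituent X is the focus; the that/who-clause expresses the presupposed open proposition.
Here the focus is "the antique brooch". The backgrounded (presupposed) material includes "the board", "with great care" and "at the clinic".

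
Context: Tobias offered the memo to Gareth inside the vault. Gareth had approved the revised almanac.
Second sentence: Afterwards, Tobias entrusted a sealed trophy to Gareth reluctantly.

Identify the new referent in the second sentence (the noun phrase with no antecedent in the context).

a sealed trophy

"Tobias" and "Gareth" in the second sentence are given — already mentioned in the context.
"a sealed trophy" has no antecedent in the context; it is discourse-new (the indefinite article also signals a new referent).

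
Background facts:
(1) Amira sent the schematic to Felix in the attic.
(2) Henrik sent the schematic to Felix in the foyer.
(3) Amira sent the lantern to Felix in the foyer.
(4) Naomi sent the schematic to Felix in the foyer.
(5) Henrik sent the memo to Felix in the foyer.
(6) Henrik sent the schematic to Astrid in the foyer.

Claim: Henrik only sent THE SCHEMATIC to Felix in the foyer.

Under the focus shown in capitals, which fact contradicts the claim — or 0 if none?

5

Focus (in capitals) is "the schematic" — the thing. "Only" excludes alternative things while holding fixed Henrik as agent and Felix as recipient and in the foyer as setting.
Fact (5) matches on Henrik as agent and Felix as recipient and in the foyer as setting, but has thing = the memo instead. That refutes the claim.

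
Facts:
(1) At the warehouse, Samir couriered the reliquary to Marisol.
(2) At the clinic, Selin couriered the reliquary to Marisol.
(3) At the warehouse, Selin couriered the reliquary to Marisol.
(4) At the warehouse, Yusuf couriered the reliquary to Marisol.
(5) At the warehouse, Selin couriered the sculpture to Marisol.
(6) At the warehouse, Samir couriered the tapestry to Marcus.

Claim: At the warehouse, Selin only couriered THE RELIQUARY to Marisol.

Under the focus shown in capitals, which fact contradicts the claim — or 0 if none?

Focus (in capitals) is "the reliquary" — the thing. "Only" excludes alternative things while holding fixed agent = Selin, recipient = Marisol, setting = at the warehouse.
Fact (5) matches on agent = Selin, recipient = Marisol, setting = at the warehouse, but has thing = the sculpture instead. That refutes the claim.

5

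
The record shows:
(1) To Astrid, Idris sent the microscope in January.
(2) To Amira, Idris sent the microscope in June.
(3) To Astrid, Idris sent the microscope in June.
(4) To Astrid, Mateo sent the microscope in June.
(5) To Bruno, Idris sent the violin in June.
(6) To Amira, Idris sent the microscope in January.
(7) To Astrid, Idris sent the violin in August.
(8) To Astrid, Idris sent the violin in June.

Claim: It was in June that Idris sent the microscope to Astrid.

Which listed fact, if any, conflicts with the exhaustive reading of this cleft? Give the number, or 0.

The cleft puts "in June" in focus and presupposes the open proposition with same agent, thing, recipient (Idris / the microscope / Astrid).
Exhaustivity: in June is the only setting satisfying that background.
Fact (1) shares the background but with setting = in January; exhaustivity is violated.

1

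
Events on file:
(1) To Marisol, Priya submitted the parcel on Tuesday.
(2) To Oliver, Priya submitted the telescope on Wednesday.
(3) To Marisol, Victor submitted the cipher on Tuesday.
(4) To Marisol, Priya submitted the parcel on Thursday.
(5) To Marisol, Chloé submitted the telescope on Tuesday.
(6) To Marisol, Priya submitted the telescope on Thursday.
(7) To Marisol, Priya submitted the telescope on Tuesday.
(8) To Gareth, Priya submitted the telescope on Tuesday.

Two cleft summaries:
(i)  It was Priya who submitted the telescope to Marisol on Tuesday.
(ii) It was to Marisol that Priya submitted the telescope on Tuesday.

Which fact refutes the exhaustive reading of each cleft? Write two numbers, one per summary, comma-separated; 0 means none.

Summary (i) focuses "Priya" (the agent); background same thing, recipient, setting (the telescope / Marisol / on Tuesday). Fact (5) matches that background with agent = Chloé — refutes (i).
Summary (ii) focuses "Marisol" (the recipient); background same agent, thing, setting (Priya / the telescope / on Tuesday). Fact (8) matches that background with recipient = Gareth — refutes (ii).

5, 8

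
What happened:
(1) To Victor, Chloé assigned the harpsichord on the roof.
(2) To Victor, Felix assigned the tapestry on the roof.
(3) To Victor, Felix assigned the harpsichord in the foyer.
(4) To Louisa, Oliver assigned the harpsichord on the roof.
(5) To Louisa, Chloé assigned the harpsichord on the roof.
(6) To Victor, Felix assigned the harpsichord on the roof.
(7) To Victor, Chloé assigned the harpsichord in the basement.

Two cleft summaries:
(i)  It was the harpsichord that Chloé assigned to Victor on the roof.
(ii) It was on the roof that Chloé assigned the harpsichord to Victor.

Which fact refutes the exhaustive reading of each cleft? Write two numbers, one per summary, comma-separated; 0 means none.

0, 7

(i): focus "the harpsichord". No fact shares same agent, recipient, setting (Chloé / Victor / on the roof) with a different thing. 0.
(ii): focus "on the roof". Looking for same agent, thing, recipient (Chloé / the harpsichord / Victor) with some other setting — fact (7) has in the basement there. Refuted.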